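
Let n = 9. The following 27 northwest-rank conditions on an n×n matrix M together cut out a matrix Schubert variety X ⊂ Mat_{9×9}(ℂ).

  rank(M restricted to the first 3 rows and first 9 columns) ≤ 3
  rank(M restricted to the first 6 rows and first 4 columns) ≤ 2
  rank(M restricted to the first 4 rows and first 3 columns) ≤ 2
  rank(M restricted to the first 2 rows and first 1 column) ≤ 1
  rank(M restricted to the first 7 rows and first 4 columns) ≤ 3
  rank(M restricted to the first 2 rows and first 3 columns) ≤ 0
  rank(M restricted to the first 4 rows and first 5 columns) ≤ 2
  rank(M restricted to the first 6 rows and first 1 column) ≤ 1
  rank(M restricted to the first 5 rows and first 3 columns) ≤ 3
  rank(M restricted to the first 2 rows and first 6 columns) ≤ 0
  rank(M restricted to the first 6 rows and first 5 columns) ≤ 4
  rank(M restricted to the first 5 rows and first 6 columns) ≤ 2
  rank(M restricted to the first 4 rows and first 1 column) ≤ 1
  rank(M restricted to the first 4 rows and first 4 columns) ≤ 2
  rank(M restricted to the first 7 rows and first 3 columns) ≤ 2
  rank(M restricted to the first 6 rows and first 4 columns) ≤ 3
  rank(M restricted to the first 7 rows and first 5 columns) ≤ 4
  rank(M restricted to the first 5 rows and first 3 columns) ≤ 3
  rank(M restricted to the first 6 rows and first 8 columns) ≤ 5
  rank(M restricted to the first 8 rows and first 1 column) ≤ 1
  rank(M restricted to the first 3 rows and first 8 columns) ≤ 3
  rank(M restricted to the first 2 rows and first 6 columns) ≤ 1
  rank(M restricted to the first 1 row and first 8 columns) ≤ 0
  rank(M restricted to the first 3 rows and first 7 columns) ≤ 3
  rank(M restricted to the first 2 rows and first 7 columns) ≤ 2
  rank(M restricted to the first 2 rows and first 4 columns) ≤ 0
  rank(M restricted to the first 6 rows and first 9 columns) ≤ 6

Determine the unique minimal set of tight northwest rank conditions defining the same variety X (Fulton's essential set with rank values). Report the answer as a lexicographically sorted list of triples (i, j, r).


Rank table r_w(9×9) implied by the 27 constraints:

  row 1: 0, 0, 0, 0, 0, 0, 0, 0, 1
  row 2: 0, 0, 0, 0, 0, 0, 1, 1, 2
  row 3: 1, 1, 1, 1, 1, 1, 2, 2, 3
  row 4: 1, 2, 2, 2, 2, 2, 3, 3, 4
  row 5: 1, 2, 2, 2, 2, 2, 3, 4, 5
  row 6: 1, 2, 2, 2, 3, 3, 4, 5, 6
  row 7: 1, 2, 2, 3, 4, 4, 5, 6, 7
  row 8: 1, 2, 3, 4, 5, 5, 6, 7, 8
  row 9: 1, 2, 3, 4, 5, 6, 7, 8, 9

reading off 1-entries of Δ²R: w = (9, 7, 1, 2, 8, 5, 4, 3, 6).

ℓ(w)=21; the 5 essential cells (i,j,r):

[(1, 8, 0), (2, 6, 0), (5, 6, 2), (6, 4, 2), (7, 3, 2)]


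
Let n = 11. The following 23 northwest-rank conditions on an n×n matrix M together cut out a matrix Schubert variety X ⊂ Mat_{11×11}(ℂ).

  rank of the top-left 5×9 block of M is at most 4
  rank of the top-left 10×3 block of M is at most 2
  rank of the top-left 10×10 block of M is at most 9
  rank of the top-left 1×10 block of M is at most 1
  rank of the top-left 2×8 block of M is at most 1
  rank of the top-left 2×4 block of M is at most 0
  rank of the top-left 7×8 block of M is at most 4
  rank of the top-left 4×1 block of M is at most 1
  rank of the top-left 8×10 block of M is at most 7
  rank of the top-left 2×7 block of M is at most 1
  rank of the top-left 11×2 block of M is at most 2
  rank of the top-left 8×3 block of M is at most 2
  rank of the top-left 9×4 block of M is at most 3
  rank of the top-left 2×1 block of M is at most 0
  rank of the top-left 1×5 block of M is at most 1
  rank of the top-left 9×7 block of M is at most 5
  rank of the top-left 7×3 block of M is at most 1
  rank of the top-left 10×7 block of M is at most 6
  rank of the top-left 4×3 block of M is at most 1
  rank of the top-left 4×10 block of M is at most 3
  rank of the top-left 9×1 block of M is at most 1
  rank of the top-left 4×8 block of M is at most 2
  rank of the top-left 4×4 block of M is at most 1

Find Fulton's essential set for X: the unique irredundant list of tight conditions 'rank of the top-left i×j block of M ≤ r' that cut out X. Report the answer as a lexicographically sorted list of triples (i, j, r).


Reconstructing r_w from the 23 given conditions:

  R[1]: 0  0  0  0  1  1  1  1  1  1  1
  R[2]: 0  0  0  0  1  1  1  1  2  2  2
  R[3]: 1  1  1  1  2  2  2  2  3  3  3
  R[4]: 1  1  1  1  2  2  2  2  3  3  4
  R[5]: 1  1  1  2  3  3  3  3  4  4  5
  R[6]: 1  1  1  2  3  4  4  4  5  5  6
  R[7]: 1  1  1  2  3  4  4  4  5  6  7
  R[8]: 1  2  2  3  4  5  5  5  6  7  8
  R[9]: 1  2  2  3  4  5  5  6  7  8  9
  R[10]: 1  2  2  3  4  5  6  7  8  9  10
  R[11]: 1  2  3  4  5  6  7  8  9  10  11

hence w(1..11) = (5, 9, 1, 11, 4, 6, 10, 2, 8, 7, 3).

|D(w)|=29, |Ess(w)|=9:

[(2, 4, 0), (2, 8, 1), (4, 4, 1), (4, 8, 2), (4, 10, 3), (7, 3, 1), (7, 8, 4), (9, 7, 5), (10, 3, 2)]


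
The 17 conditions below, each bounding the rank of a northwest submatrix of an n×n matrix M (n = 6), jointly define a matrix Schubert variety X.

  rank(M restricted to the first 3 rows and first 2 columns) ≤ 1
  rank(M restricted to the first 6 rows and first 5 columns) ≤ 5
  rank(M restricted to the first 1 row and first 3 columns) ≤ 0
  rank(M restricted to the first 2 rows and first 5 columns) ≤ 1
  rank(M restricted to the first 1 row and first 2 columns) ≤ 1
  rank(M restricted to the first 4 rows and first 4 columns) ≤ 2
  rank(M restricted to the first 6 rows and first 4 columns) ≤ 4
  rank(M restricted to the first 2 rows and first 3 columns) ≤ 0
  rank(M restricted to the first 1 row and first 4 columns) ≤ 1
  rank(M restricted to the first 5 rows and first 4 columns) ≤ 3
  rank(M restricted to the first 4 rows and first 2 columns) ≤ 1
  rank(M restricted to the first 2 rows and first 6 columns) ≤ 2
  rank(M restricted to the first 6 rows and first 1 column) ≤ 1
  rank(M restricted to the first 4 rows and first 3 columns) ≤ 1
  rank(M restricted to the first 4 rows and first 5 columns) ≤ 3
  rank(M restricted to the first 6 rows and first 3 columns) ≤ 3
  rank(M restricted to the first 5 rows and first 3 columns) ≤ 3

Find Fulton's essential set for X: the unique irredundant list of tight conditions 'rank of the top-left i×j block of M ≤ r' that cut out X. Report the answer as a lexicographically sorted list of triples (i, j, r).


Rank table r_w(6×6) implied by the 17 constraints:

  i=1: 0, 0, 0, 1, 1, 1
  i=2: 0, 0, 0, 1, 1, 2
  i=3: 1, 1, 1, 2, 2, 3
  i=4: 1, 1, 1, 2, 3, 4
  i=5: 1, 2, 2, 3, 4, 5
  i=6: 1, 2, 3, 4, 5, 6

giving w = (4, 6, 1, 5, 2, 3) via Δ²R.

|D(w)|=9, |Ess(w)|=3:

[(2, 3, 0), (2, 5, 1), (4, 3, 1)]


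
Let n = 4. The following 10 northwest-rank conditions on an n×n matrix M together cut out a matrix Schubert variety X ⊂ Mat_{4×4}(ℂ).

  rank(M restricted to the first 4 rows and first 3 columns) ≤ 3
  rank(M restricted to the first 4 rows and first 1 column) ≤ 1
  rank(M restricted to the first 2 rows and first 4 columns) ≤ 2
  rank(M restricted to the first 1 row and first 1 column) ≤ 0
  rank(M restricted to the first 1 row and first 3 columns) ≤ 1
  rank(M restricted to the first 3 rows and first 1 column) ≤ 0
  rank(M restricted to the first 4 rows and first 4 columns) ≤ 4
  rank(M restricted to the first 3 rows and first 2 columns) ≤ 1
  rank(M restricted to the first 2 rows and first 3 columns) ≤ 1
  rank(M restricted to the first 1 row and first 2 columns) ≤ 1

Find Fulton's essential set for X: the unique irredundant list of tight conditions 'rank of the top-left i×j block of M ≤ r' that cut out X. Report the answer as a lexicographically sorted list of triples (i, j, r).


Recovering R(i,j) via the rank-extension bound from the 10 conditions:

  0 | 1 | 1 | 1
  0 | 1 | 1 | 2
  0 | 1 | 2 | 3
  1 | 2 | 3 | 4

the unique w with this rank table is (2, 4, 3, 1).

ℓ(w)=4; the 2 essential cells (i,j,r):

[(2, 3, 1), (3, 1, 0)]


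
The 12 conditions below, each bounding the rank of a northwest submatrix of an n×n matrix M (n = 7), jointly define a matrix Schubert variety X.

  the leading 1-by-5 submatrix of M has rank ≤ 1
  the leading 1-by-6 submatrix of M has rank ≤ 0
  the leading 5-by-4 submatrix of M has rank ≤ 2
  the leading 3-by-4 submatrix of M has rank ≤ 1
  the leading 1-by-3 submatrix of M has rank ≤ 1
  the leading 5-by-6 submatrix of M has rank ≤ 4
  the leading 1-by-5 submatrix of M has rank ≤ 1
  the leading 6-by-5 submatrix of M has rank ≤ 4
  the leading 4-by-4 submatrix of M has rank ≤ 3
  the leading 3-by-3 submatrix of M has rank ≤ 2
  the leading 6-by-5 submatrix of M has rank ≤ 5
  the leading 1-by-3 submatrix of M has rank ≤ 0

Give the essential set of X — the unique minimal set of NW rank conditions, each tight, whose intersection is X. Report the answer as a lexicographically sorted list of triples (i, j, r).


Recovering R(i,j) via the rank-extension bound from the 12 conditions:

  i=1: 0 0 0 0 0 0 1
  i=2: 1 1 1 1 1 1 2
  i=3: 1 1 1 1 2 2 3
  i=4: 1 2 2 2 3 3 4
  i=5: 1 2 2 2 3 4 5
  i=6: 1 2 3 3 4 5 6
  i=7: 1 2 3 4 5 6 7

giving w = (7, 1, 5, 2, 6, 3, 4) via Δ²R.

|D(w)|=11, |Ess(w)|=3:

[(1, 6, 0), (3, 4, 1), (5, 4, 2)]


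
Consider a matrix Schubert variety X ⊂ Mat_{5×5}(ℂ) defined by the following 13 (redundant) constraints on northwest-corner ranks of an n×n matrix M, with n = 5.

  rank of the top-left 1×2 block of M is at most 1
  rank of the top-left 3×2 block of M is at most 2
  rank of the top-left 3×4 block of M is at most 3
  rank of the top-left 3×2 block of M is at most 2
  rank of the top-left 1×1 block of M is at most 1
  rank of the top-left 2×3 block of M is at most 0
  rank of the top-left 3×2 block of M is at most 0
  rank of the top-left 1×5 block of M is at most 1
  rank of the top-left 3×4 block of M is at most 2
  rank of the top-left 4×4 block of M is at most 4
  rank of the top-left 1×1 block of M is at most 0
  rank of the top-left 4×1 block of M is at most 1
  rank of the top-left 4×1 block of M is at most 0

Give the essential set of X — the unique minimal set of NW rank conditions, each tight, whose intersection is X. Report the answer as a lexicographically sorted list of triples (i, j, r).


Propagating the 13 rank bounds to every northwest block:

  row 1: 0 0 0 1 1
  row 2: 0 0 0 1 2
  row 3: 0 0 1 2 3
  row 4: 0 1 2 3 4
  row 5: 1 2 3 4 5

reading off 1-entries of Δ²R: w = (4, 5, 3, 2, 1).

Rothe diagram D(w) (9 cells), 3 SE-corners (essential conditions):

[(2, 3, 0), (3, 2, 0), (4, 1, 0)]


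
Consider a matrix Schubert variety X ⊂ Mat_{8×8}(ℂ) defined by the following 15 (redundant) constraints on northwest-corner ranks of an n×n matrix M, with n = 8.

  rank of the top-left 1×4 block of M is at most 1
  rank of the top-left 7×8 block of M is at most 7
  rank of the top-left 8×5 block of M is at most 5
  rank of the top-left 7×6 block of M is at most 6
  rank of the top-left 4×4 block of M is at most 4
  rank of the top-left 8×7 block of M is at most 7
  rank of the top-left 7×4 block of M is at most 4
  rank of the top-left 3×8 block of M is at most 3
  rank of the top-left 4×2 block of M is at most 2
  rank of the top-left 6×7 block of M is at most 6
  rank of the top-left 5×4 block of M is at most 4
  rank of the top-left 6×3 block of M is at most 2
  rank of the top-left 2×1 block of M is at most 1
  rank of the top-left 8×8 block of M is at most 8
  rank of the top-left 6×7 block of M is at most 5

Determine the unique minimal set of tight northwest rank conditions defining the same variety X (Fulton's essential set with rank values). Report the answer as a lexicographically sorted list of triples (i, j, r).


Recovering R(i,j) via the rank-extension bound from the 15 conditions:

  i=1: 1 1 1 1 1 1 1 1
  i=2: 1 2 2 2 2 2 2 2
  i=3: 1 2 2 3 3 3 3 3
  i=4: 1 2 2 3 4 4 4 4
  i=5: 1 2 2 3 4 5 5 5
  i=6: 1 2 2 3 4 5 5 6
  i=7: 1 2 3 4 5 6 6 7
  i=8: 1 2 3 4 5 6 7 8

hence w(1..8) = (1, 2, 4, 5, 6, 8, 3, 7).

D(w) has 5 cells with 2 SE-corners; essential set:

[(6, 3, 2), (6, 7, 5)]


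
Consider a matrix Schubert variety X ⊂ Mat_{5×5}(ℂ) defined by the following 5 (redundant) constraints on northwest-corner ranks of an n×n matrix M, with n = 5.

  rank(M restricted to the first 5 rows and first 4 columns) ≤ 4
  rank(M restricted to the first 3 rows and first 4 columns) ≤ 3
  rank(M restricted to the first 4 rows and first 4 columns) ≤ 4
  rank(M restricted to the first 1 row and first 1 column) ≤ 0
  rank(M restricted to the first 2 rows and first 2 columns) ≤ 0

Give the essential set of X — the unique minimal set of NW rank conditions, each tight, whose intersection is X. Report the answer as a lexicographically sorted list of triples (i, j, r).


Recovering R(i,j) via the rank-extension bound from the 5 conditions:

  i=1: 0 | 0 | 1 | 1 | 1
  i=2: 0 | 0 | 1 | 2 | 2
  i=3: 1 | 1 | 2 | 3 | 3
  i=4: 1 | 2 | 3 | 4 | 4
  i=5: 1 | 2 | 3 | 4 | 5

second differences of R give the permutation w = (3, 4, 1, 2, 5).

D(w) has 4 cells with 1 SE-corner; essential set:

[(2, 2, 0)]


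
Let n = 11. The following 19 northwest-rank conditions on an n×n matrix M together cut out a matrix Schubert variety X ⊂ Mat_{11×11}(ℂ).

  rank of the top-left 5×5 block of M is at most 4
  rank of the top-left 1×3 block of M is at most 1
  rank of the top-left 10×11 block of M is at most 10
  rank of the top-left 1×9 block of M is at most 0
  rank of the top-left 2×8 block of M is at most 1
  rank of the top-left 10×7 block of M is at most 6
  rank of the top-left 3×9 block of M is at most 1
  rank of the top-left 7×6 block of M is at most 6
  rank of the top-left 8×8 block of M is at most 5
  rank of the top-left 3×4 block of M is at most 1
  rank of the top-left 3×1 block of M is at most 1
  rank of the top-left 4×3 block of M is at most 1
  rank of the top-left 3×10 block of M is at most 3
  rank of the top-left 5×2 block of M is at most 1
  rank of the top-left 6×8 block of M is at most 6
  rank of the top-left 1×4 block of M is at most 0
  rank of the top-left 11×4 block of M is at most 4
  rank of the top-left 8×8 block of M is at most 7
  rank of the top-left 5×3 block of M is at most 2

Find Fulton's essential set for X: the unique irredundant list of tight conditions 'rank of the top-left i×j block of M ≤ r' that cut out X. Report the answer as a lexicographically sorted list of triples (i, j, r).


Reconstructing r_w from the 19 given conditions:

  row 1: 0 0 0 0 0 0 0 0 0 1 1
  row 2: 1 1 1 1 1 1 1 1 1 2 2
  row 3: 1 1 1 1 1 1 1 1 1 2 3
  row 4: 1 1 1 2 2 2 2 2 2 3 4
  row 5: 1 1 2 3 3 3 3 3 3 4 5
  row 6: 1 2 3 4 4 4 4 4 4 5 6
  row 7: 1 2 3 4 5 5 5 5 5 6 7
  row 8: 1 2 3 4 5 5 5 5 6 7 8
  row 9: 1 2 3 4 5 6 6 6 7 8 9
  row 10: 1 2 3 4 5 6 6 7 8 9 10
  row 11: 1 2 3 4 5 6 7 8 9 10 11

the unique w with this rank table is (10, 1, 11, 4, 3, 2, 5, 9, 6, 8, 7).

ℓ(w)=24; the 6 essential cells (i,j,r):

[(1, 9, 0), (3, 9, 1), (4, 3, 1), (5, 2, 1), (8, 8, 5), (10, 7, 6)]


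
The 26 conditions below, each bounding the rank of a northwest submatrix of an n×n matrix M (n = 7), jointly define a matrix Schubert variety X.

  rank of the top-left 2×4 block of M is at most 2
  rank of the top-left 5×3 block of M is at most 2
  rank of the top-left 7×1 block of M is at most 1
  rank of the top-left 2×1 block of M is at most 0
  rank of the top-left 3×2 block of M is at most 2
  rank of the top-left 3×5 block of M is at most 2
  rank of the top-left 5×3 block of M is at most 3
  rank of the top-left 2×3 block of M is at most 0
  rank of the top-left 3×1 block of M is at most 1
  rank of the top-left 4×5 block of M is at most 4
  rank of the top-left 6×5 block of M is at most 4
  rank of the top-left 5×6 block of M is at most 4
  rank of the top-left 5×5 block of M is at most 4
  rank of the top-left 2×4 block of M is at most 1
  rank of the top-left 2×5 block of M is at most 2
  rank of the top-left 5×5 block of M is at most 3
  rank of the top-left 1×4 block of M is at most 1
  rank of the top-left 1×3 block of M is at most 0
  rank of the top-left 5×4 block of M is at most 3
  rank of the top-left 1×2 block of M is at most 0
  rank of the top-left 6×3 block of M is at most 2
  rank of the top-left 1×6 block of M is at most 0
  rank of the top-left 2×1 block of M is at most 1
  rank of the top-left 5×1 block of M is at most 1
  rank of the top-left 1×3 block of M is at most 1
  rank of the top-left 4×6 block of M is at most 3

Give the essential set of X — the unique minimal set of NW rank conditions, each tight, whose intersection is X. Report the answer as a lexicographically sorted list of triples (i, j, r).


Rank table r_w(7×7) implied by the 26 constraints:

  R[1]: 0  0  0  0  0  0  1
  R[2]: 0  0  0  1  1  1  2
  R[3]: 1  1  1  2  2  2  3
  R[4]: 1  2  2  3  3  3  4
  R[5]: 1  2  2  3  3  4  5
  R[6]: 1  2  2  3  4  5  6
  R[7]: 1  2  3  4  5  6  7

so w = (7, 4, 1, 2, 6, 5, 3).

D(w) has 12 cells with 4 SE-corners; essential set:

[(1, 6, 0), (2, 3, 0), (5, 5, 3), (6, 3, 2)]


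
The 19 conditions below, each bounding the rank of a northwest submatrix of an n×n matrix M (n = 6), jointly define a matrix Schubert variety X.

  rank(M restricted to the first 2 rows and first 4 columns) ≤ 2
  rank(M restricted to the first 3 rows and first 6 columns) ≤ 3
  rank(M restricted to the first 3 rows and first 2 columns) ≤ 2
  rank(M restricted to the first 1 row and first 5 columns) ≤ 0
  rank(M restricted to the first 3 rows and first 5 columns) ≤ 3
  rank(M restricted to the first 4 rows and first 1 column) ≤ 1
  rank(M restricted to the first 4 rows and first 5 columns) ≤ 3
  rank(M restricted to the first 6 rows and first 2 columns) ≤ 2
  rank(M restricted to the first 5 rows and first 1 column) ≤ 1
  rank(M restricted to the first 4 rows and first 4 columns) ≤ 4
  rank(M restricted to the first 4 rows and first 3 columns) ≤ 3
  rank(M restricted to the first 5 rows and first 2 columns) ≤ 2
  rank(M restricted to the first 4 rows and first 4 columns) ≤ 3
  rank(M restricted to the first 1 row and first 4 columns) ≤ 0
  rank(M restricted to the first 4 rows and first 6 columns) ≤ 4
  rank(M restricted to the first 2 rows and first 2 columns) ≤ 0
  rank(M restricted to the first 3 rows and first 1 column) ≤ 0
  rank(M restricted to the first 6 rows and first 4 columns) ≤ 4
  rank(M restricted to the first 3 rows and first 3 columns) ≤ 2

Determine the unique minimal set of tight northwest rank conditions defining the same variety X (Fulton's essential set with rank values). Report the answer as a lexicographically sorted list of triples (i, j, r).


The tightest implied rank at each (i,j), from the 19 conditions:

  R[1]: 0, 0, 0, 0, 0, 1
  R[2]: 0, 0, 1, 1, 1, 2
  R[3]: 0, 1, 2, 2, 2, 3
  R[4]: 1, 2, 3, 3, 3, 4
  R[5]: 1, 2, 3, 4, 4, 5
  R[6]: 1, 2, 3, 4, 5, 6

second differences of R give the permutation w = (6, 3, 2, 1, 4, 5).

ℓ(w)=8; the 3 essential cells (i,j,r):

[(1, 5, 0), (2, 2, 0), (3, 1, 0)]


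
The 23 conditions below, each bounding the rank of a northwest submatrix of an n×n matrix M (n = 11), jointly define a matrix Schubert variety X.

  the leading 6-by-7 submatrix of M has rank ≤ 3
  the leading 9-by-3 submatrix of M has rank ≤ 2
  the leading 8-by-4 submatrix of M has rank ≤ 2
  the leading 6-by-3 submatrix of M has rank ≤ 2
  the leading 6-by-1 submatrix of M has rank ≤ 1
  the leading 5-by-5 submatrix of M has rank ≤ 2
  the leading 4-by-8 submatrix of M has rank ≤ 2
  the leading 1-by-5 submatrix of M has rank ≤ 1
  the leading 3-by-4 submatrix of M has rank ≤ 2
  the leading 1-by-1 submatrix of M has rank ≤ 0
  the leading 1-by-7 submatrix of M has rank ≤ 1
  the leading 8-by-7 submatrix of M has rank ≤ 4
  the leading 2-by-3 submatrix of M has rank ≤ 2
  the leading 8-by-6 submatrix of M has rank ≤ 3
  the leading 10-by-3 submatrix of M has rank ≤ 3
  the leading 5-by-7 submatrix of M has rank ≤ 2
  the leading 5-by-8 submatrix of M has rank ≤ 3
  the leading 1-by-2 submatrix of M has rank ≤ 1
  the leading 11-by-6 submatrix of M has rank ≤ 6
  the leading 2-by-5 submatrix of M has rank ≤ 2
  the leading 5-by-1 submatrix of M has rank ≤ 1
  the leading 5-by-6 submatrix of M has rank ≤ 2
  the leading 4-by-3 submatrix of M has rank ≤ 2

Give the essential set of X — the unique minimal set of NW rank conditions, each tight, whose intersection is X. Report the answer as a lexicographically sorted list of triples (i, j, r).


Rank table r_w(11×11) implied by the 23 constraints:

  i=1: 0 | 1 | 1 | 1 | 1 | 1 | 1 | 1 | 1 | 1 | 1
  i=2: 1 | 2 | 2 | 2 | 2 | 2 | 2 | 2 | 2 | 2 | 2
  i=3: 1 | 2 | 2 | 2 | 2 | 2 | 2 | 2 | 3 | 3 | 3
  i=4: 1 | 2 | 2 | 2 | 2 | 2 | 2 | 2 | 3 | 4 | 4
  i=5: 1 | 2 | 2 | 2 | 2 | 2 | 2 | 3 | 4 | 5 | 5
  i=6: 1 | 2 | 2 | 2 | 3 | 3 | 3 | 4 | 5 | 6 | 6
  i=7: 1 | 2 | 2 | 2 | 3 | 3 | 4 | 5 | 6 | 7 | 7
  i=8: 1 | 2 | 2 | 2 | 3 | 3 | 4 | 5 | 6 | 7 | 8
  i=9: 1 | 2 | 2 | 3 | 4 | 4 | 5 | 6 | 7 | 8 | 9
  i=10: 1 | 2 | 3 | 4 | 5 | 5 | 6 | 7 | 8 | 9 | 10
  i=11: 1 | 2 | 3 | 4 | 5 | 6 | 7 | 8 | 9 | 10 | 11

giving w = (2, 1, 9, 10, 8, 5, 7, 11, 4, 3, 6) via Δ²R.

D(w) has 27 cells with 6 SE-corners; essential set:

[(1, 1, 0), (4, 8, 2), (5, 7, 2), (8, 4, 2), (8, 6, 3), (9, 3, 2)]


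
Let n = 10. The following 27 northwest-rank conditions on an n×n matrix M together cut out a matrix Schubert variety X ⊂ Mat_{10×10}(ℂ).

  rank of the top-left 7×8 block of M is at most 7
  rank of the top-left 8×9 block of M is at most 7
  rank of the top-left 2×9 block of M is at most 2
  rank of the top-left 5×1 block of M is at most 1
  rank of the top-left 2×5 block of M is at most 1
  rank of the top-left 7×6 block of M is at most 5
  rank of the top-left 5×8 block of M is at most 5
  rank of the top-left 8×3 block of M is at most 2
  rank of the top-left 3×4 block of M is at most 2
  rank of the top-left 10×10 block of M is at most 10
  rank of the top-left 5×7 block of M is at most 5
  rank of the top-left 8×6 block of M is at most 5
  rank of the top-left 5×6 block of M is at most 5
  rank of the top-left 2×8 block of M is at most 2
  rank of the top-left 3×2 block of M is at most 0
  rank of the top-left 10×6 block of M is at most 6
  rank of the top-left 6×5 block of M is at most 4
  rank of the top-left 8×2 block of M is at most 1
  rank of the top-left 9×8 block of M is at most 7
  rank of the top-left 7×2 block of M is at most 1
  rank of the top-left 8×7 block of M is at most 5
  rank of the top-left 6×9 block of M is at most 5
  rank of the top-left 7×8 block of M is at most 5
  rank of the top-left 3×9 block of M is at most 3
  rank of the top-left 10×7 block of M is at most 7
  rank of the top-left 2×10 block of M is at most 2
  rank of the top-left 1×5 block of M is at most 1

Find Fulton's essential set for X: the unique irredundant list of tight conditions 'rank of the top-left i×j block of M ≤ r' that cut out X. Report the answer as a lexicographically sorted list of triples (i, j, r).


Reconstructing r_w from the 27 given conditions:

  R[1]: 0 0 1 1 1 1 1 1 1 1
  R[2]: 0 0 1 1 1 2 2 2 2 2
  R[3]: 0 0 1 2 2 3 3 3 3 3
  R[4]: 1 1 2 3 3 4 4 4 4 4
  R[5]: 1 1 2 3 4 5 5 5 5 5
  R[6]: 1 1 2 3 4 5 5 5 5 6
  R[7]: 1 1 2 3 4 5 5 5 6 7
  R[8]: 1 1 2 3 4 5 5 6 7 8
  R[9]: 1 2 3 4 5 6 6 7 8 9
  R[10]: 1 2 3 4 5 6 7 8 9 10

so w = (3, 6, 4, 1, 5, 10, 9, 8, 2, 7).

Fulton essential set (6 of the 18 Rothe cells):

[(2, 5, 1), (3, 2, 0), (6, 9, 5), (7, 8, 5), (8, 2, 1), (8, 7, 5)]


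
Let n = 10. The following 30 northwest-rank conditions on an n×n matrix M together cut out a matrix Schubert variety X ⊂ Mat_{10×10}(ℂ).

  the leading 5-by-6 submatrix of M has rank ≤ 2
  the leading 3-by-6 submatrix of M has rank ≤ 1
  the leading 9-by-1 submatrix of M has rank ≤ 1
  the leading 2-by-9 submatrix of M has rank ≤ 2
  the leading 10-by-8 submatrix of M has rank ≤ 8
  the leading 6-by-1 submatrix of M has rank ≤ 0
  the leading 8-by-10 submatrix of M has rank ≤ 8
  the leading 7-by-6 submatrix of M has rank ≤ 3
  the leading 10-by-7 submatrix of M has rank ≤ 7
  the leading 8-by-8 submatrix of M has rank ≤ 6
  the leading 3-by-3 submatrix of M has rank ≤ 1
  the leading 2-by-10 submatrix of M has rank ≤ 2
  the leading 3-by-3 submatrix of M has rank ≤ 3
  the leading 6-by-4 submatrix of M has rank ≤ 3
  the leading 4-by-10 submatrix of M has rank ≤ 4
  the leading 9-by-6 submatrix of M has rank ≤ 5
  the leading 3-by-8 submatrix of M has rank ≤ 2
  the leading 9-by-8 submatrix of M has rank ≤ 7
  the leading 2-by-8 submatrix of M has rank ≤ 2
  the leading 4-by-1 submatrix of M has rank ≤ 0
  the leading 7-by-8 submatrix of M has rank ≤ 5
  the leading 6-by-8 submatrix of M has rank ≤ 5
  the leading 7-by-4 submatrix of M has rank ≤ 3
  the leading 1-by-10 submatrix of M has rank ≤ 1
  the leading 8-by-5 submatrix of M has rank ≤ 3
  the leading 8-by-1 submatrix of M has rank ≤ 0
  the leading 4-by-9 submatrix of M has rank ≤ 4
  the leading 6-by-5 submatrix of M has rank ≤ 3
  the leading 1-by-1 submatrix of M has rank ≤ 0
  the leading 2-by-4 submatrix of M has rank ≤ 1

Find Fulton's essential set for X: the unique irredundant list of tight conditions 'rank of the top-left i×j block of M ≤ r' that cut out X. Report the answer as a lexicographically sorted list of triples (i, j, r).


Propagating the 30 rank bounds to every northwest block:

  row 1: 0 1 1 1 1 1 1 1 1 1
  row 2: 0 1 1 1 1 1 2 2 2 2
  row 3: 0 1 1 1 1 1 2 2 3 3
  row 4: 0 1 2 2 2 2 3 3 4 4
  row 5: 0 1 2 2 2 2 3 4 5 5
  row 6: 0 1 2 3 3 3 4 5 6 6
  row 7: 0 1 2 3 3 3 4 5 6 7
  row 8: 0 1 2 3 3 4 5 6 7 8
  row 9: 1 2 3 4 4 5 6 7 8 9
  row 10: 1 2 3 4 5 6 7 8 9 10

giving w = (2, 7, 9, 3, 8, 4, 10, 6, 1, 5) via Δ²R.

Rothe diagram D(w) (23 cells), 6 SE-corners (essential conditions):

[(3, 6, 1), (3, 8, 2), (5, 6, 2), (7, 6, 3), (8, 1, 0), (8, 5, 3)]


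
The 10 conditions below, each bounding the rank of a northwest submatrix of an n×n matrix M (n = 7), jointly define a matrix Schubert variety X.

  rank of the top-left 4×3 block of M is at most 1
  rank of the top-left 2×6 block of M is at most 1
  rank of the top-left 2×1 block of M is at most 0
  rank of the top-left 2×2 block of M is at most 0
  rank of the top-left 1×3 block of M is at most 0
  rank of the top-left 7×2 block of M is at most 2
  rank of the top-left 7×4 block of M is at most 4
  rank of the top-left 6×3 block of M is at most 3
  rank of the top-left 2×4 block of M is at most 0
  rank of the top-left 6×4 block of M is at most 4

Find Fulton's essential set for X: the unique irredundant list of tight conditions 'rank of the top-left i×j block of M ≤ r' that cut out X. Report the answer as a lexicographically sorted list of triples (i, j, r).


Rank table r_w(7×7) implied by the 10 constraints:

  R[1]: 0 | 0 | 0 | 0 | 1 | 1 | 1
  R[2]: 0 | 0 | 0 | 0 | 1 | 1 | 2
  R[3]: 1 | 1 | 1 | 1 | 2 | 2 | 3
  R[4]: 1 | 1 | 1 | 2 | 3 | 3 | 4
  R[5]: 1 | 2 | 2 | 3 | 4 | 4 | 5
  R[6]: 1 | 2 | 3 | 4 | 5 | 5 | 6
  R[7]: 1 | 2 | 3 | 4 | 5 | 6 | 7

reading off 1-entries of Δ²R: w = (5, 7, 1, 4, 2, 3, 6).

D(w) has 11 cells with 3 SE-corners; essential set:

[(2, 4, 0), (2, 6, 1), (4, 3, 1)]


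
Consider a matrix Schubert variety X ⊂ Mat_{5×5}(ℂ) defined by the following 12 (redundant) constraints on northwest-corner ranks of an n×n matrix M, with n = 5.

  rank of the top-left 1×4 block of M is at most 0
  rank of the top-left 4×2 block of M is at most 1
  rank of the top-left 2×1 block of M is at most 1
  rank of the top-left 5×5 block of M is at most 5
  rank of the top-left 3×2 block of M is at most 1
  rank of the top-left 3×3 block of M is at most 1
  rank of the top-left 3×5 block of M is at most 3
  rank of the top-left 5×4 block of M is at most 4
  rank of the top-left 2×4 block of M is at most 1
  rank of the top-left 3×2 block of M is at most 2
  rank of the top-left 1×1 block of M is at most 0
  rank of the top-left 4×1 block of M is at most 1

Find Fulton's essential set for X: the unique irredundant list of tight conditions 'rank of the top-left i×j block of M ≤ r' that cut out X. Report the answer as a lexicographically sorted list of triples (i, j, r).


The tightest implied rank at each (i,j), from the 12 conditions:

  i=1: 0, 0, 0, 0, 1
  i=2: 1, 1, 1, 1, 2
  i=3: 1, 1, 1, 2, 3
  i=4: 1, 1, 2, 3, 4
  i=5: 1, 2, 3, 4, 5

hence w(1..5) = (5, 1, 4, 3, 2).

|D(w)|=7, |Ess(w)|=3:

[(1, 4, 0), (3, 3, 1), (4, 2, 1)]


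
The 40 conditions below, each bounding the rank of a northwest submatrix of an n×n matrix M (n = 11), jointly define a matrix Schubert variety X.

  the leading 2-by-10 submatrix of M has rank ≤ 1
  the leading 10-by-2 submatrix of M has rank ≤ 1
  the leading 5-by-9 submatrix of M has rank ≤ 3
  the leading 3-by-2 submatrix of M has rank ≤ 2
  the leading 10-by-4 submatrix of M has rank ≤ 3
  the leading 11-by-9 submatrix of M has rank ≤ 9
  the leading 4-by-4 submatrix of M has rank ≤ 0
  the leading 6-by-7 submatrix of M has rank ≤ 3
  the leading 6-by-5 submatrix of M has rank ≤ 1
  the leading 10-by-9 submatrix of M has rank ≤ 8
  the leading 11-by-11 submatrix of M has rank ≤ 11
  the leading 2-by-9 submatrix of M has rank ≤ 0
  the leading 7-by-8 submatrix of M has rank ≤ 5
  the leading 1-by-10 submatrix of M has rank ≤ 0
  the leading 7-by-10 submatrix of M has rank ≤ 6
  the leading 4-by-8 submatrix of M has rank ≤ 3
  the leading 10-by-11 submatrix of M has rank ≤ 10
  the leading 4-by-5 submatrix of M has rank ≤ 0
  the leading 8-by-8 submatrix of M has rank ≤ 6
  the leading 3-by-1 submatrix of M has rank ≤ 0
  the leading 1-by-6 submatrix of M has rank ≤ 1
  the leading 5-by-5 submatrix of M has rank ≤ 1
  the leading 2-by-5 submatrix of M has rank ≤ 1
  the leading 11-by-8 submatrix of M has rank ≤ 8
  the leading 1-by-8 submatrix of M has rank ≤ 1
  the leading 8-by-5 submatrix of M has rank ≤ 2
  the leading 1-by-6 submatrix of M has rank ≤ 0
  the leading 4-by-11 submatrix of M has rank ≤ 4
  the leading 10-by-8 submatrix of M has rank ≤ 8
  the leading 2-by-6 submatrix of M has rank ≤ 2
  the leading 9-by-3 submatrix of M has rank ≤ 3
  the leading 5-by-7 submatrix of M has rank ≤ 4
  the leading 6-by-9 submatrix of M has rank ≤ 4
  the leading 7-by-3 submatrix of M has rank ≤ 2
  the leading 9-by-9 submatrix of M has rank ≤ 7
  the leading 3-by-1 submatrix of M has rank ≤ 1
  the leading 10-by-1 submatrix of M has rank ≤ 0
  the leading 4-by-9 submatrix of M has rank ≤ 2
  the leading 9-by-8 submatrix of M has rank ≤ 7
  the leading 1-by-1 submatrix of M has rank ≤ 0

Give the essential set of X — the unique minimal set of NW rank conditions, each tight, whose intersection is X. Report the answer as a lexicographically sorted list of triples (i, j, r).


Rank table r_w(11×11) implied by the 40 constraints:

  row 1: 0 0 0 0 0 0 0 0 0 0 1
  row 2: 0 0 0 0 0 0 0 0 0 1 2
  row 3: 0 0 0 0 0 1 1 1 1 2 3
  row 4: 0 0 0 0 0 1 2 2 2 3 4
  row 5: 0 1 1 1 1 2 3 3 3 4 5
  row 6: 0 1 1 1 1 2 3 4 4 5 6
  row 7: 0 1 2 2 2 3 4 5 5 6 7
  row 8: 0 1 2 2 2 3 4 5 6 7 8
  row 9: 0 1 2 3 3 4 5 6 7 8 9
  row 10: 0 1 2 3 4 5 6 7 8 9 10
  row 11: 1 2 3 4 5 6 7 8 9 10 11

giving w = (11, 10, 6, 7, 2, 8, 3, 9, 4, 5, 1) via Δ²R.

D(w) has 40 cells with 6 SE-corners; essential set:

[(1, 10, 0), (2, 9, 0), (4, 5, 0), (6, 5, 1), (8, 5, 2), (10, 1, 0)]


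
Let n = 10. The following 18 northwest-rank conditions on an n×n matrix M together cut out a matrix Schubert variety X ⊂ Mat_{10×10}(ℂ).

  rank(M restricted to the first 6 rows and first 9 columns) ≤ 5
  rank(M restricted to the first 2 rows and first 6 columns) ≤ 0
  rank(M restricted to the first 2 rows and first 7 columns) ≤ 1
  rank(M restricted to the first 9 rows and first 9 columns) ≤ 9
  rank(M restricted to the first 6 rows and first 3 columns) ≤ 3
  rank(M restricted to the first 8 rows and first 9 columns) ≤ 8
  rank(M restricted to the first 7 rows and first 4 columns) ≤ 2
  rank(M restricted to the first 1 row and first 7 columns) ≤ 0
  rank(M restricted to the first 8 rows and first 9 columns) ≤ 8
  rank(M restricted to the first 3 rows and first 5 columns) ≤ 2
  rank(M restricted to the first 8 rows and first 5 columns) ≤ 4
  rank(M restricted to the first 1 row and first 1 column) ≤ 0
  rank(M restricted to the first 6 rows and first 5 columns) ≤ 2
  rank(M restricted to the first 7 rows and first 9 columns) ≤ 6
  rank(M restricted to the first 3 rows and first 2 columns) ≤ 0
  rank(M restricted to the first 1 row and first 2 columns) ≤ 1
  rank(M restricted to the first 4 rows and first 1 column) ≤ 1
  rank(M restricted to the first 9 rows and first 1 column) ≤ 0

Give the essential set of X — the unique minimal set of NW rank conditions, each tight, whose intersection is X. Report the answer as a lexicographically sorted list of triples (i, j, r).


Recovering R(i,j) via the rank-extension bound from the 18 conditions:

  R[1]: 0, 0, 0, 0, 0, 0, 0, 1, 1, 1
  R[2]: 0, 0, 0, 0, 0, 0, 1, 2, 2, 2
  R[3]: 0, 0, 1, 1, 1, 1, 2, 3, 3, 3
  R[4]: 0, 1, 2, 2, 2, 2, 3, 4, 4, 4
  R[5]: 0, 1, 2, 2, 2, 3, 4, 5, 5, 5
  R[6]: 0, 1, 2, 2, 2, 3, 4, 5, 5, 6
  R[7]: 0, 1, 2, 2, 3, 4, 5, 6, 6, 7
  R[8]: 0, 1, 2, 3, 4, 5, 6, 7, 7, 8
  R[9]: 0, 1, 2, 3, 4, 5, 6, 7, 8, 9
  R[10]: 1, 2, 3, 4, 5, 6, 7, 8, 9, 10

hence w(1..10) = (8, 7, 3, 2, 6, 10, 5, 4, 9, 1).

Rothe diagram D(w) (27 cells), 7 SE-corners (essential conditions):

[(1, 7, 0), (2, 6, 0), (3, 2, 0), (6, 5, 2), (6, 9, 5), (7, 4, 2), (9, 1, 0)]


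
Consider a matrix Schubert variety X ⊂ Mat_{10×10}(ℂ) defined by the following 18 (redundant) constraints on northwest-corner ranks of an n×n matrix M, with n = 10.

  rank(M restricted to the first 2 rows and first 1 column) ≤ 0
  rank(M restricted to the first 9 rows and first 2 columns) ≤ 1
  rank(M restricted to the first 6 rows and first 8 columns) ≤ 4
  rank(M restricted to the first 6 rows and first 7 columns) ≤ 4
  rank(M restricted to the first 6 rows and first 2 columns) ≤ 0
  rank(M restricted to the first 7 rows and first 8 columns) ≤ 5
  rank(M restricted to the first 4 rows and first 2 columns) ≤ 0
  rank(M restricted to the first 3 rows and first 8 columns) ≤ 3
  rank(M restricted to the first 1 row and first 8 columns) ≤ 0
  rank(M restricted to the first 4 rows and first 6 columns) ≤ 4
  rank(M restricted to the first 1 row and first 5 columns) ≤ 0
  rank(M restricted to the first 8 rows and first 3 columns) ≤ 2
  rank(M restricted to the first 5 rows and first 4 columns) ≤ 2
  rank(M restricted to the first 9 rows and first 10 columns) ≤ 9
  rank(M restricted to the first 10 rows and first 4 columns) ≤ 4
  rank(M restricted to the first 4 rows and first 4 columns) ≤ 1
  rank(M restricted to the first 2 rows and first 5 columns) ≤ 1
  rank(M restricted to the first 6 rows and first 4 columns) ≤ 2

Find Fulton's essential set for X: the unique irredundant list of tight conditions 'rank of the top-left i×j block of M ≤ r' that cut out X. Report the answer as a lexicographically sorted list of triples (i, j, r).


Propagating the 18 rank bounds to every northwest block:

  row 1: 0, 0, 0, 0, 0, 0, 0, 0, 1, 1
  row 2: 0, 0, 1, 1, 1, 1, 1, 1, 2, 2
  row 3: 0, 0, 1, 1, 2, 2, 2, 2, 3, 3
  row 4: 0, 0, 1, 1, 2, 3, 3, 3, 4, 4
  row 5: 0, 0, 1, 2, 3, 4, 4, 4, 5, 5
  row 6: 0, 0, 1, 2, 3, 4, 4, 4, 5, 6
  row 7: 1, 1, 2, 3, 4, 5, 5, 5, 6, 7
  row 8: 1, 1, 2, 3, 4, 5, 6, 6, 7, 8
  row 9: 1, 1, 2, 3, 4, 5, 6, 7, 8, 9
  row 10: 1, 2, 3, 4, 5, 6, 7, 8, 9, 10

so w = (9, 3, 5, 6, 4, 10, 1, 7, 8, 2).

Fulton essential set (5 of the 24 Rothe cells):

[(1, 8, 0), (4, 4, 1), (6, 2, 0), (6, 8, 4), (9, 2, 1)]


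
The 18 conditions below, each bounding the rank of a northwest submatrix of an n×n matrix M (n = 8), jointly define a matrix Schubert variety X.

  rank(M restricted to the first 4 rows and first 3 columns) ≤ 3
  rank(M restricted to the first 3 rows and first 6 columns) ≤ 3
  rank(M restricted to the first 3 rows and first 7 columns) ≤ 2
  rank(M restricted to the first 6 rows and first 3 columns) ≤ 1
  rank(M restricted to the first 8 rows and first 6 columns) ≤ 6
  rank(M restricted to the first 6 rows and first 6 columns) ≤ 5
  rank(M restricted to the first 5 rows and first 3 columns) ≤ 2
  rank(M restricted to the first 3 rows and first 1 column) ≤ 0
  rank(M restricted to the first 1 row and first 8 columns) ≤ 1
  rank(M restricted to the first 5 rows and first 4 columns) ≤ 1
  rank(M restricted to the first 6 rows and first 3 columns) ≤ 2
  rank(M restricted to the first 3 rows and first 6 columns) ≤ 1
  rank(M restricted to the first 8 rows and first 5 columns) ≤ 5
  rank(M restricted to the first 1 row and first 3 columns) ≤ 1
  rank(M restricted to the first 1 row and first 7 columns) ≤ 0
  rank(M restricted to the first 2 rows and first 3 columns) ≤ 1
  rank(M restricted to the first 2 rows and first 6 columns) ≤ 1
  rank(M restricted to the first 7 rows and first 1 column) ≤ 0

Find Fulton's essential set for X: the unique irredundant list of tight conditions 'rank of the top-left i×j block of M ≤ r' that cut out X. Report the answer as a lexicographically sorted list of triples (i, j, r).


Propagating the 18 rank bounds to every northwest block:

  0, 0, 0, 0, 0, 0, 0, 1
  0, 1, 1, 1, 1, 1, 1, 2
  0, 1, 1, 1, 1, 1, 2, 3
  0, 1, 1, 1, 2, 2, 3, 4
  0, 1, 1, 1, 2, 3, 4, 5
  0, 1, 1, 2, 3, 4, 5, 6
  0, 1, 2, 3, 4, 5, 6, 7
  1, 2, 3, 4, 5, 6, 7, 8

hence w(1..8) = (8, 2, 7, 5, 6, 4, 3, 1).

5 SE-corners of the 22-cell Rothe diagram give Ess(w):

[(1, 7, 0), (3, 6, 1), (5, 4, 1), (6, 3, 1), (7, 1, 0)]


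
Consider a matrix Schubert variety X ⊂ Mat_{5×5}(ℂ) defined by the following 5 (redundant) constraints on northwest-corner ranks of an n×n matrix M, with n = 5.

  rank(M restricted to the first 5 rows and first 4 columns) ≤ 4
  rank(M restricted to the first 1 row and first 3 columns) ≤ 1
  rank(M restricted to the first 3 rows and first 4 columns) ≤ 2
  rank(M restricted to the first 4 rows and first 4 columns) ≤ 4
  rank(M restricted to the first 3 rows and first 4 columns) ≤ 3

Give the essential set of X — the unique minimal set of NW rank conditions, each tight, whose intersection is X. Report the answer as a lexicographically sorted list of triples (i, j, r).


Computing R[i][j] = min implied NW-rank bound (n=5, 5 conditions):

  1, 1, 1, 1, 1
  1, 2, 2, 2, 2
  1, 2, 2, 2, 3
  1, 2, 3, 3, 4
  1, 2, 3, 4, 5

the unique w with this rank table is (1, 2, 5, 3, 4).

Rothe diagram D(w) (2 cells), 1 SE-corner (essential condition):

[(3, 4, 2)]


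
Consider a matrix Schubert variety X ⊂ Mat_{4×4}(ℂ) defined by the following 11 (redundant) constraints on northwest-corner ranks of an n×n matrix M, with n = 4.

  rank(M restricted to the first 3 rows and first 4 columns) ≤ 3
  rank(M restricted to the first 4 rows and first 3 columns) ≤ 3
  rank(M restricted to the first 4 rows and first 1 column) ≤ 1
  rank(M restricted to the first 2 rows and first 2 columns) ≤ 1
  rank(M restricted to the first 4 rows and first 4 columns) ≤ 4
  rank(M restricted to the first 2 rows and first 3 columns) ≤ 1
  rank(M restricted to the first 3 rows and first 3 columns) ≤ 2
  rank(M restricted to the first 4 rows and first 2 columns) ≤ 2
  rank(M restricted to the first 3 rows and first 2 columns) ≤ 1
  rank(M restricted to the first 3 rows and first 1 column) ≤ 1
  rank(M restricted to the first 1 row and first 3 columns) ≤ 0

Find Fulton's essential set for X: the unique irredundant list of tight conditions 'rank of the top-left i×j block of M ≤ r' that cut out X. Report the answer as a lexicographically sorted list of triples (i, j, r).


Computing R[i][j] = min implied NW-rank bound (n=4, 11 conditions):

  0 0 0 1
  1 1 1 2
  1 1 2 3
  1 2 3 4

so w = (4, 1, 3, 2).

2 SE-corners of the 4-cell Rothe diagram give Ess(w):

[(1, 3, 0), (3, 2, 1)]


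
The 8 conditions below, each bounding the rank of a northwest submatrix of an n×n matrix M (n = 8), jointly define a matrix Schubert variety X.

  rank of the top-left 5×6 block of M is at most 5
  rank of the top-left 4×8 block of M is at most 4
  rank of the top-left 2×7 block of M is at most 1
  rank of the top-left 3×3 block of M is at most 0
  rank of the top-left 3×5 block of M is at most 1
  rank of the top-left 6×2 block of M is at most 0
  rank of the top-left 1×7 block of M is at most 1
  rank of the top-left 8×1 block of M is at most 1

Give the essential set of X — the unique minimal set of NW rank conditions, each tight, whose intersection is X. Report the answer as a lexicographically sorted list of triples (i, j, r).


Rank table r_w(8×8) implied by the 8 constraints:

  row 1: 0, 0, 0, 1, 1, 1, 1, 1
  row 2: 0, 0, 0, 1, 1, 1, 1, 2
  row 3: 0, 0, 0, 1, 1, 2, 2, 3
  row 4: 0, 0, 1, 2, 2, 3, 3, 4
  row 5: 0, 0, 1, 2, 3, 4, 4, 5
  row 6: 0, 0, 1, 2, 3, 4, 5, 6
  row 7: 1, 1, 2, 3, 4, 5, 6, 7
  row 8: 1, 2, 3, 4, 5, 6, 7, 8

second differences of R give the permutation w = (4, 8, 6, 3, 5, 7, 1, 2).

|D(w)|=19, |Ess(w)|=4:

[(2, 7, 1), (3, 3, 0), (3, 5, 1), (6, 2, 0)]
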